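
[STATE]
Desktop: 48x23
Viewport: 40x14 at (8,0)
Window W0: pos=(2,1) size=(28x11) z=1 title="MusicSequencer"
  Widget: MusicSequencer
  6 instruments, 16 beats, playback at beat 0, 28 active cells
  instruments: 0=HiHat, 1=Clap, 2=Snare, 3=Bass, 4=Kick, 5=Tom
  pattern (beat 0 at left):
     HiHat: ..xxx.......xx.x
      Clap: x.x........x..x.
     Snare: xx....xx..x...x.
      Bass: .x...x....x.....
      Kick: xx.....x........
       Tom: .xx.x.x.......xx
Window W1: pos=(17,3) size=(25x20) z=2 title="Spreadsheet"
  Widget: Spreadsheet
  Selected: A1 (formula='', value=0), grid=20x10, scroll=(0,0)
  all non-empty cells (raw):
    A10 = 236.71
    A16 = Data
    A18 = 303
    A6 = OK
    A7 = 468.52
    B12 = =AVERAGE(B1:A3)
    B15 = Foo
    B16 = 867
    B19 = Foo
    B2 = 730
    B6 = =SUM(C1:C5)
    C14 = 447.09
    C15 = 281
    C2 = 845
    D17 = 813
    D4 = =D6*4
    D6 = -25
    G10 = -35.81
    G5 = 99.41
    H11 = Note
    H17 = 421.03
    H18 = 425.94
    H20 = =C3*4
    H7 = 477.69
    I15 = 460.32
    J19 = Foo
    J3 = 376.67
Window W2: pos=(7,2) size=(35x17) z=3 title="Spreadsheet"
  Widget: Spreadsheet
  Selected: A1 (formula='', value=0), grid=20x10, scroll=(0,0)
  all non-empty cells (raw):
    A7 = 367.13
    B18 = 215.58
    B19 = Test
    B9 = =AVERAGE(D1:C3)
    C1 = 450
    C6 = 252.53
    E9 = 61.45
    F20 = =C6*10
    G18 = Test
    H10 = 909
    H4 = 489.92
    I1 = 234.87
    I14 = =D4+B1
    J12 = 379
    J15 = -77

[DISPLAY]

                                        
━━━━━━━━━━━━━━━━━━━━━┓                  
━━━━━━━━━━━━━━━━━━━━━━━━━━━━━━━━━┓      
 Spreadsheet                     ┃      
─────────────────────────────────┨      
A1:                              ┃      
       A       B       C       D ┃      
---------------------------------┃      
  1      [0]       0     450     ┃      
  2        0       0       0     ┃      
  3        0       0       0     ┃      
  4        0       0       0     ┃      
  5        0       0       0     ┃      
  6        0       0  252.53     ┃      


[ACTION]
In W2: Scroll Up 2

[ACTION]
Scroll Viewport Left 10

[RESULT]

                                        
  ┏━━━━━━━━━━━━━━━━━━━━━━━━━━┓          
  ┃ Mus┏━━━━━━━━━━━━━━━━━━━━━━━━━━━━━━━━
  ┠────┃ Spreadsheet                    
  ┃    ┠────────────────────────────────
  ┃ HiH┃A1:                             
  ┃  Cl┃       A       B       C       D
  ┃ Sna┃--------------------------------
  ┃  Ba┃  1      [0]       0     450    
  ┃  Ki┃  2        0       0       0    
  ┃   T┃  3        0       0       0    
  ┗━━━━┃  4        0       0       0    
       ┃  5        0       0       0    
       ┃  6        0       0  252.53    


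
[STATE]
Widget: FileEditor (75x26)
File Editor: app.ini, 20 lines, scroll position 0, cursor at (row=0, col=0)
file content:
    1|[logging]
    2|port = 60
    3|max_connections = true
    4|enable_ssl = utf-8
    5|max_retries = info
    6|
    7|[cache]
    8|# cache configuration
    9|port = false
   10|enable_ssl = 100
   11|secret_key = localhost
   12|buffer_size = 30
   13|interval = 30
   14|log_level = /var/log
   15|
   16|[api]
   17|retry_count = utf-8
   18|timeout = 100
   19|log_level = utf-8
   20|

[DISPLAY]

█logging]                                                                 ▲
port = 60                                                                 █
max_connections = true                                                    ░
enable_ssl = utf-8                                                        ░
max_retries = info                                                        ░
                                                                          ░
[cache]                                                                   ░
# cache configuration                                                     ░
port = false                                                              ░
enable_ssl = 100                                                          ░
secret_key = localhost                                                    ░
buffer_size = 30                                                          ░
interval = 30                                                             ░
log_level = /var/log                                                      ░
                                                                          ░
[api]                                                                     ░
retry_count = utf-8                                                       ░
timeout = 100                                                             ░
log_level = utf-8                                                         ░
                                                                          ░
                                                                          ░
                                                                          ░
                                                                          ░
                                                                          ░
                                                                          ░
                                                                          ▼


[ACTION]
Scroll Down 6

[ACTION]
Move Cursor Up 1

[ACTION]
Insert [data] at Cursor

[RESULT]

data█logging]                                                             ▲
port = 60                                                                 █
max_connections = true                                                    ░
enable_ssl = utf-8                                                        ░
max_retries = info                                                        ░
                                                                          ░
[cache]                                                                   ░
# cache configuration                                                     ░
port = false                                                              ░
enable_ssl = 100                                                          ░
secret_key = localhost                                                    ░
buffer_size = 30                                                          ░
interval = 30                                                             ░
log_level = /var/log                                                      ░
                                                                          ░
[api]                                                                     ░
retry_count = utf-8                                                       ░
timeout = 100                                                             ░
log_level = utf-8                                                         ░
                                                                          ░
                                                                          ░
                                                                          ░
                                                                          ░
                                                                          ░
                                                                          ░
                                                                          ▼


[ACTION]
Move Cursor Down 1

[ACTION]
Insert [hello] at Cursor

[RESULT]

data[logging]                                                             ▲
porthello█= 60                                                            █
max_connections = true                                                    ░
enable_ssl = utf-8                                                        ░
max_retries = info                                                        ░
                                                                          ░
[cache]                                                                   ░
# cache configuration                                                     ░
port = false                                                              ░
enable_ssl = 100                                                          ░
secret_key = localhost                                                    ░
buffer_size = 30                                                          ░
interval = 30                                                             ░
log_level = /var/log                                                      ░
                                                                          ░
[api]                                                                     ░
retry_count = utf-8                                                       ░
timeout = 100                                                             ░
log_level = utf-8                                                         ░
                                                                          ░
                                                                          ░
                                                                          ░
                                                                          ░
                                                                          ░
                                                                          ░
                                                                          ▼


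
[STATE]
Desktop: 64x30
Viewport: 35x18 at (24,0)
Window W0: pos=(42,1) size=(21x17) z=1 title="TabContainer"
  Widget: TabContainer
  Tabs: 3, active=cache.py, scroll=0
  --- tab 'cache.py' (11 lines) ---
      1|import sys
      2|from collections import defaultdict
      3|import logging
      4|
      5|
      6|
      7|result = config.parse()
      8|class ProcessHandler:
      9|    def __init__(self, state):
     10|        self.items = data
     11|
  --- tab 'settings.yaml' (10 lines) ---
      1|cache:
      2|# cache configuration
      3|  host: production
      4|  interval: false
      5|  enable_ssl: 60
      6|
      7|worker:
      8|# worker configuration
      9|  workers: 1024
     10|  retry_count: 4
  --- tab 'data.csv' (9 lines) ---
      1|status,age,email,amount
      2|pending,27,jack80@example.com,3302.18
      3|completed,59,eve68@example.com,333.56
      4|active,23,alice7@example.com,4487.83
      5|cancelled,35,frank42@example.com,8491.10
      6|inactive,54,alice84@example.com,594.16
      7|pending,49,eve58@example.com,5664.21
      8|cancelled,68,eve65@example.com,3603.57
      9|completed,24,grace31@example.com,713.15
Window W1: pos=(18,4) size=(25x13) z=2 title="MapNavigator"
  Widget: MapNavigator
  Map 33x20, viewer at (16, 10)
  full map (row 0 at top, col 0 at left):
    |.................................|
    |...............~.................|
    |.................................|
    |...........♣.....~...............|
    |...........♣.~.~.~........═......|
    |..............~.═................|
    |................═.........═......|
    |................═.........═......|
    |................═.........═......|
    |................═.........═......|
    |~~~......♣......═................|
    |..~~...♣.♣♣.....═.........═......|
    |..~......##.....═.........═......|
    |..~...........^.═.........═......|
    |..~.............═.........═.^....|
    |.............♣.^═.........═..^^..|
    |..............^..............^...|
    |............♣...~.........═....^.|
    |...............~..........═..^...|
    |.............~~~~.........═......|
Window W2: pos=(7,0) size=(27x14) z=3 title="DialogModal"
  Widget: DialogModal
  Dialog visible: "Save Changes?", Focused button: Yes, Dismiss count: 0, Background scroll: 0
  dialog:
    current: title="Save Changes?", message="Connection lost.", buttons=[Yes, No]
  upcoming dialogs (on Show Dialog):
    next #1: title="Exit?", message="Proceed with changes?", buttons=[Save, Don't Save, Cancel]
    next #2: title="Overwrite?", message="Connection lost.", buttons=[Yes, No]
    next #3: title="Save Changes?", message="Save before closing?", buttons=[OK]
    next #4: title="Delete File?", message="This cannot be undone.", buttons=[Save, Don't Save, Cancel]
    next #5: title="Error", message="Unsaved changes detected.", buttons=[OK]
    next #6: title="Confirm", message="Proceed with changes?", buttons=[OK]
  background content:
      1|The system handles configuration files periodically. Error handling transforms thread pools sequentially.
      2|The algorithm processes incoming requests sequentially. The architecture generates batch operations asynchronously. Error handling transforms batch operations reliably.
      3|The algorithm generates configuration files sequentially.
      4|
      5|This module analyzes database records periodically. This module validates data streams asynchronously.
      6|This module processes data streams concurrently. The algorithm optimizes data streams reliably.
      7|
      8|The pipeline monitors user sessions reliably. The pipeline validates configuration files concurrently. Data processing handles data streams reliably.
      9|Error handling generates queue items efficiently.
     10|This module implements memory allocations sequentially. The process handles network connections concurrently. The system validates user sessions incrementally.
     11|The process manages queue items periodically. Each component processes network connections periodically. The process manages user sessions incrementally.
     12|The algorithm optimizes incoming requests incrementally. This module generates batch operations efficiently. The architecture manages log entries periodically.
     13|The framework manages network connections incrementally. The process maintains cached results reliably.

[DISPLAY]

━━━━━━━━━┓                         
         ┃        ┏━━━━━━━━━━━━━━━━
─────────┨        ┃ TabContainer   
es config┃        ┠────────────────
ocesses i┃━━━━━━━━┓[cache.py]│ sett
─────┐s c┃        ┃────────────────
s?   │   ┃────────┨import sys      
ost. │ata┃......═.┃from collections
     │dat┃......═.┃import logging  
─────┘   ┃......═.┃                
itors use┃......═.┃                
enerates ┃........┃                
ements me┃......═.┃result = config.
━━━━━━━━━┛......═.┃class ProcessHan
....^.═.........═.┃    def __init__
......═.........═.┃        self.ite
━━━━━━━━━━━━━━━━━━┛                
                  ┗━━━━━━━━━━━━━━━━


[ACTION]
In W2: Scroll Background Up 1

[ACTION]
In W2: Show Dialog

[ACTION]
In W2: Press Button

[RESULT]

━━━━━━━━━┓                         
         ┃        ┏━━━━━━━━━━━━━━━━
─────────┨        ┃ TabContainer   
es config┃        ┠────────────────
ocesses i┃━━━━━━━━┓[cache.py]│ sett
nerates c┃        ┃────────────────
         ┃────────┨import sys      
yzes data┃......═.┃from collections
esses dat┃......═.┃import logging  
         ┃......═.┃                
itors use┃......═.┃                
enerates ┃........┃                
ements me┃......═.┃result = config.
━━━━━━━━━┛......═.┃class ProcessHan
....^.═.........═.┃    def __init__
......═.........═.┃        self.ite
━━━━━━━━━━━━━━━━━━┛                
                  ┗━━━━━━━━━━━━━━━━


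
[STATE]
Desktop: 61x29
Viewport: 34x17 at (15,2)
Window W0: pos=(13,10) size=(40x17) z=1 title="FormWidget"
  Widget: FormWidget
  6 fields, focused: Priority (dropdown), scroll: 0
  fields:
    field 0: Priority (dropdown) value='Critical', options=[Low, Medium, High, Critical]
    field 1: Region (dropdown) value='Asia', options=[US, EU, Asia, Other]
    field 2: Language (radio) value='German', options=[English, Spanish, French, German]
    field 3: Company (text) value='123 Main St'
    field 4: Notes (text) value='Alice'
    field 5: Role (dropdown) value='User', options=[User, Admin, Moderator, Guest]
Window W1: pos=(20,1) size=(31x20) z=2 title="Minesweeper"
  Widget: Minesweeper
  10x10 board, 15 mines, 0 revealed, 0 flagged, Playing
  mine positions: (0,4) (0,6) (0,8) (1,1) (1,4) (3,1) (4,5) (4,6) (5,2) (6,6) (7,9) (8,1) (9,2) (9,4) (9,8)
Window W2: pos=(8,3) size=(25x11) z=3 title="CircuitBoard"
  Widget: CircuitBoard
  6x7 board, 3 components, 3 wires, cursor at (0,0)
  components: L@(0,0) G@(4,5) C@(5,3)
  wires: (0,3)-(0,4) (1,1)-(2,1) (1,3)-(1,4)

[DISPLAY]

     ┃ Minesweeper                
━━━━━━━━━━━━━━━━━┓────────────────
itBoard          ┃                
─────────────────┨                
 2 3 4 5         ┃                
          · ─ ·  ┃                
                 ┃                
  ·       · ─ ·  ┃                
  │              ┃                
  ·              ┃                
                 ┃                
━━━━━━━━━━━━━━━━━┛                
 Regi┃                            
 Lang┃                            
 Comp┃                            
 Note┃                            
 Role┃                            


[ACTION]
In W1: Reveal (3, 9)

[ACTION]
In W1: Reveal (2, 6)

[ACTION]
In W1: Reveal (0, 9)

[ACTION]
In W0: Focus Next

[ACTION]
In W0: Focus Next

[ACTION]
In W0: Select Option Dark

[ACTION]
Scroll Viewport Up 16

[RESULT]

                                  
     ┏━━━━━━━━━━━━━━━━━━━━━━━━━━━━
     ┃ Minesweeper                
━━━━━━━━━━━━━━━━━┓────────────────
itBoard          ┃                
─────────────────┨                
 2 3 4 5         ┃                
          · ─ ·  ┃                
                 ┃                
  ·       · ─ ·  ┃                
  │              ┃                
  ·              ┃                
                 ┃                
━━━━━━━━━━━━━━━━━┛                
 Regi┃                            
 Lang┃                            
 Comp┃                            


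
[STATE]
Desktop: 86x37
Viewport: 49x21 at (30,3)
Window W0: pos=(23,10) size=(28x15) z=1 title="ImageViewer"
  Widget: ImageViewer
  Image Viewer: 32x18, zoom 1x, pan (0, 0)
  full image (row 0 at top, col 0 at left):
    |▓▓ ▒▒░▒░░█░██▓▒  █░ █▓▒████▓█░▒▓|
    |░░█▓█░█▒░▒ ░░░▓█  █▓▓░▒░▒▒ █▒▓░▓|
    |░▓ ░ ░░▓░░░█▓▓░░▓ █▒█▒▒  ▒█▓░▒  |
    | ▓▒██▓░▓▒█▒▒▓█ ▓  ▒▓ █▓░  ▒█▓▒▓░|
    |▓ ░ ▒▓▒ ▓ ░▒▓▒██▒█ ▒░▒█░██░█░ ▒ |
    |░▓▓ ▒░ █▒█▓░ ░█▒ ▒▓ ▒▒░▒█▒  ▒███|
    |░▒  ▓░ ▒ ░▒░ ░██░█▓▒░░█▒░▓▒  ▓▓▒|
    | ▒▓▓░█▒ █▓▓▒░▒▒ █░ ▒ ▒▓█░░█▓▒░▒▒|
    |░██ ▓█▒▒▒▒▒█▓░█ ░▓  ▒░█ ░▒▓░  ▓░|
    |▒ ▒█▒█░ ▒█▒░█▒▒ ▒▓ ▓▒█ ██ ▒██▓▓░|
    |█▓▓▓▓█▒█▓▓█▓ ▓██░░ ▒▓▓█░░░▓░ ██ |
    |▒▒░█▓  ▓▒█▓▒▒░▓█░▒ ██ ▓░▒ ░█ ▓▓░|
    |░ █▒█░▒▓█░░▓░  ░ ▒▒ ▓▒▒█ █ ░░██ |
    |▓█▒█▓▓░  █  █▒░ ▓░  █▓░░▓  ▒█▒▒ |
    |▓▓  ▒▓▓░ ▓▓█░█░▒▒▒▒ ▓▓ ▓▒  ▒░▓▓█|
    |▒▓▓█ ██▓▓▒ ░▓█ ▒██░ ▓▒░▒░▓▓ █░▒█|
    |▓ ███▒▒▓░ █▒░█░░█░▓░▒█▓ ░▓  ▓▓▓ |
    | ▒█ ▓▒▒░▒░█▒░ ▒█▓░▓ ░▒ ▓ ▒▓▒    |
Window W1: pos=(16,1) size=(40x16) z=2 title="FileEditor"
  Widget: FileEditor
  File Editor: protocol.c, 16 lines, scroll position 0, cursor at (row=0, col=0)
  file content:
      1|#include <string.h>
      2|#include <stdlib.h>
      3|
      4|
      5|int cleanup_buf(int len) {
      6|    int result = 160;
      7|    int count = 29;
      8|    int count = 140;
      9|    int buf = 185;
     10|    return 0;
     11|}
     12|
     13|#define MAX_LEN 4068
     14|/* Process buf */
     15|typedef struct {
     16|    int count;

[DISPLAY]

─────────────────────────┨                       
ing.h>                  ▲┃                       
lib.h>                  █┃                       
                        ░┃                       
                        ░┃                       
uf(int len) {           ░┃                       
t = 160;                ░┃                       
 = 29;                  ░┃                       
 = 140;                 ░┃                       
 185;                   ░┃                       
                        ░┃                       
                        ░┃                       
                        ▼┃                       
━━━━━━━━━━━━━━━━━━━━━━━━━┛                       
▒ ▓ ░▒▓▒██▒█ ▒░▒█░██┃                            
 █▒█▓░ ░█▒ ▒▓ ▒▒░▒█▒┃                            
 ▒ ░▒░ ░██░█▓▒░░█▒░▓┃                            
▒ █▓▓▒░▒▒ █░ ▒ ▒▓█░░┃                            
▒▒▒▒▒█▓░█ ░▓  ▒░█ ░▒┃                            
░ ▒█▒░█▒▒ ▒▓ ▓▒█ ██ ┃                            
▒█▓▓█▓ ▓██░░ ▒▓▓█░░░┃                            


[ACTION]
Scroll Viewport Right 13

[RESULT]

──────────────────┨                              
                 ▲┃                              
                 █┃                              
                 ░┃                              
                 ░┃                              
len) {           ░┃                              
;                ░┃                              
                 ░┃                              
                 ░┃                              
                 ░┃                              
                 ░┃                              
                 ░┃                              
                 ▼┃                              
━━━━━━━━━━━━━━━━━━┛                              
▒██▒█ ▒░▒█░██┃                                   
░█▒ ▒▓ ▒▒░▒█▒┃                                   
░██░█▓▒░░█▒░▓┃                                   
▒▒ █░ ▒ ▒▓█░░┃                                   
░█ ░▓  ▒░█ ░▒┃                                   
▒▒ ▒▓ ▓▒█ ██ ┃                                   
▓██░░ ▒▓▓█░░░┃                                   


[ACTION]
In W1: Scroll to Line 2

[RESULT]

──────────────────┨                              
                 ▲┃                              
                 ░┃                              
                 ░┃                              
len) {           █┃                              
;                ░┃                              
                 ░┃                              
                 ░┃                              
                 ░┃                              
                 ░┃                              
                 ░┃                              
                 ░┃                              
                 ▼┃                              
━━━━━━━━━━━━━━━━━━┛                              
▒██▒█ ▒░▒█░██┃                                   
░█▒ ▒▓ ▒▒░▒█▒┃                                   
░██░█▓▒░░█▒░▓┃                                   
▒▒ █░ ▒ ▒▓█░░┃                                   
░█ ░▓  ▒░█ ░▒┃                                   
▒▒ ▒▓ ▓▒█ ██ ┃                                   
▓██░░ ▒▓▓█░░░┃                                   


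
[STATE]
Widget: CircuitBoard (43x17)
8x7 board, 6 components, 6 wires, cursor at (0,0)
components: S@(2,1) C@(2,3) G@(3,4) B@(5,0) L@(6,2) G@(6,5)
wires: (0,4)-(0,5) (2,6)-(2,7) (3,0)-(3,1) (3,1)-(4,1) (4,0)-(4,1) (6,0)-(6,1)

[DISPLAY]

   0 1 2 3 4 5 6 7                         
0  [.]              · ─ ·                  
                                           
1                                          
                                           
2       S       C           · ─ ·          
                                           
3   · ─ ·           G                      
        │                                  
4   · ─ ·                                  
                                           
5   B                                      
                                           
6   · ─ ·   L           G                  
Cursor: (0,0)                              
                                           
                                           


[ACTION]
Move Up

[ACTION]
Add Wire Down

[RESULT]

   0 1 2 3 4 5 6 7                         
0  [.]              · ─ ·                  
    │                                      
1   ·                                      
                                           
2       S       C           · ─ ·          
                                           
3   · ─ ·           G                      
        │                                  
4   · ─ ·                                  
                                           
5   B                                      
                                           
6   · ─ ·   L           G                  
Cursor: (0,0)                              
                                           
                                           


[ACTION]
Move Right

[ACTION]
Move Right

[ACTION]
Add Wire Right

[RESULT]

   0 1 2 3 4 5 6 7                         
0   ·      [.]─ ·   · ─ ·                  
    │                                      
1   ·                                      
                                           
2       S       C           · ─ ·          
                                           
3   · ─ ·           G                      
        │                                  
4   · ─ ·                                  
                                           
5   B                                      
                                           
6   · ─ ·   L           G                  
Cursor: (0,2)                              
                                           
                                           


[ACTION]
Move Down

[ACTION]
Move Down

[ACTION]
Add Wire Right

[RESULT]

   0 1 2 3 4 5 6 7                         
0   ·       · ─ ·   · ─ ·                  
    │                                      
1   ·                                      
                                           
2       S  [.]─ C           · ─ ·          
                                           
3   · ─ ·           G                      
        │                                  
4   · ─ ·                                  
                                           
5   B                                      
                                           
6   · ─ ·   L           G                  
Cursor: (2,2)                              
                                           
                                           


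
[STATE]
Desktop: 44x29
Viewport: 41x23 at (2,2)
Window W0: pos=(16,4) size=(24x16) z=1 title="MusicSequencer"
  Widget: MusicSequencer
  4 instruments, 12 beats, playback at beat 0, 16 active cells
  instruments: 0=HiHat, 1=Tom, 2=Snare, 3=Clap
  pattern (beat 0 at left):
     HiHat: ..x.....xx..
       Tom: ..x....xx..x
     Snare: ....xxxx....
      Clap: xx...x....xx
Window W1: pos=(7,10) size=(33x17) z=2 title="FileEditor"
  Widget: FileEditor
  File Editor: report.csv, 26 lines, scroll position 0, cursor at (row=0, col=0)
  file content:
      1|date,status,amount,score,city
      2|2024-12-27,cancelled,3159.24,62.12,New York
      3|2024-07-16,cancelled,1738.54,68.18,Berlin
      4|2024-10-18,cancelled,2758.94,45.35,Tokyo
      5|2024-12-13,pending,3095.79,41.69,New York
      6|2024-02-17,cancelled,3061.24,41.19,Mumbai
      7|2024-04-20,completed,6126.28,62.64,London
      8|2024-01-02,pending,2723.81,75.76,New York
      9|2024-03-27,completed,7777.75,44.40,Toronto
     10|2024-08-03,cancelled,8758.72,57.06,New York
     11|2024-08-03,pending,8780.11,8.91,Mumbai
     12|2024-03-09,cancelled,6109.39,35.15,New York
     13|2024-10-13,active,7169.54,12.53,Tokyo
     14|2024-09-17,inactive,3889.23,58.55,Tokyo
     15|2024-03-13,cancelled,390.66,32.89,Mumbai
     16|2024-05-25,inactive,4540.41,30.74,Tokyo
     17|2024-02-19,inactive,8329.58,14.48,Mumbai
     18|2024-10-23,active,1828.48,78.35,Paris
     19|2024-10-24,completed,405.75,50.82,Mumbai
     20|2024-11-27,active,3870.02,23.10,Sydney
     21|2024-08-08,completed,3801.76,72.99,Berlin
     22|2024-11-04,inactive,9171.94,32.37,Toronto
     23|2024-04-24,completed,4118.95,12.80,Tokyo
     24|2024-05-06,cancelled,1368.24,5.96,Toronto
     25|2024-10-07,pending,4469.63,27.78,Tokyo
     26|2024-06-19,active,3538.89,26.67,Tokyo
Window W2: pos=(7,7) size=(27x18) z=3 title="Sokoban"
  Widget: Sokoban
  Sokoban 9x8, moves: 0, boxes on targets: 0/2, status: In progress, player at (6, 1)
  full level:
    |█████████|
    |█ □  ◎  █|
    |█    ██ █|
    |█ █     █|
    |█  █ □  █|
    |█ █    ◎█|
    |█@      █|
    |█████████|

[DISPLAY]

                                         
                                         
              ┏━━━━━━━━━━━━━━━━━━━━━━┓   
              ┃ MusicSequencer       ┃   
              ┠──────────────────────┨   
     ┏━━━━━━━━━━━━━━━━━━━━━━━━━┓1    ┃   
     ┃ Sokoban                 ┃·    ┃   
     ┠─────────────────────────┨█    ┃   
     ┃█████████                ┃━━━━━┓   
     ┃█ □  ◎  █                ┃     ┃   
     ┃█    ██ █                ┃─────┨   
     ┃█ █     █                ┃ity ▲┃   
     ┃█  █ □  █                ┃24,6█┃   
     ┃█ █    ◎█                ┃54,6░┃   
     ┃█@      █                ┃94,4░┃   
     ┃█████████                ┃,41.░┃   
     ┃Moves: 0  0/2            ┃24,4░┃   
     ┃                         ┃28,6░┃   
     ┃                         ┃,75.░┃   
     ┃                         ┃75,4░┃   
     ┃                         ┃72,5░┃   
     ┃                         ┃,8.9░┃   
     ┗━━━━━━━━━━━━━━━━━━━━━━━━━┛39,3░┃   


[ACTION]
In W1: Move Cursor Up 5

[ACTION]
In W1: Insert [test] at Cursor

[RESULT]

                                         
                                         
              ┏━━━━━━━━━━━━━━━━━━━━━━┓   
              ┃ MusicSequencer       ┃   
              ┠──────────────────────┨   
     ┏━━━━━━━━━━━━━━━━━━━━━━━━━┓1    ┃   
     ┃ Sokoban                 ┃·    ┃   
     ┠─────────────────────────┨█    ┃   
     ┃█████████                ┃━━━━━┓   
     ┃█ □  ◎  █                ┃     ┃   
     ┃█    ██ █                ┃─────┨   
     ┃█ █     █                ┃re,c▲┃   
     ┃█  █ □  █                ┃24,6█┃   
     ┃█ █    ◎█                ┃54,6░┃   
     ┃█@      █                ┃94,4░┃   
     ┃█████████                ┃,41.░┃   
     ┃Moves: 0  0/2            ┃24,4░┃   
     ┃                         ┃28,6░┃   
     ┃                         ┃,75.░┃   
     ┃                         ┃75,4░┃   
     ┃                         ┃72,5░┃   
     ┃                         ┃,8.9░┃   
     ┗━━━━━━━━━━━━━━━━━━━━━━━━━┛39,3░┃   


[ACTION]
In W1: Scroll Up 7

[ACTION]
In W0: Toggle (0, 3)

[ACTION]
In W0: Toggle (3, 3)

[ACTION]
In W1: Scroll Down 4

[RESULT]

                                         
                                         
              ┏━━━━━━━━━━━━━━━━━━━━━━┓   
              ┃ MusicSequencer       ┃   
              ┠──────────────────────┨   
     ┏━━━━━━━━━━━━━━━━━━━━━━━━━┓1    ┃   
     ┃ Sokoban                 ┃·    ┃   
     ┠─────────────────────────┨█    ┃   
     ┃█████████                ┃━━━━━┓   
     ┃█ □  ◎  █                ┃     ┃   
     ┃█    ██ █                ┃─────┨   
     ┃█ █     █                ┃,41.▲┃   
     ┃█  █ □  █                ┃24,4░┃   
     ┃█ █    ◎█                ┃28,6░┃   
     ┃█@      █                ┃,75.░┃   
     ┃█████████                ┃75,4█┃   
     ┃Moves: 0  0/2            ┃72,5░┃   
     ┃                         ┃,8.9░┃   
     ┃                         ┃39,3░┃   
     ┃                         ┃12.5░┃   
     ┃                         ┃3,58░┃   
     ┃                         ┃6,32░┃   
     ┗━━━━━━━━━━━━━━━━━━━━━━━━━┛1,30░┃   


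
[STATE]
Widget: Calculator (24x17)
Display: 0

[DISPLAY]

                       0
┌───┬───┬───┬───┐       
│ 7 │ 8 │ 9 │ ÷ │       
├───┼───┼───┼───┤       
│ 4 │ 5 │ 6 │ × │       
├───┼───┼───┼───┤       
│ 1 │ 2 │ 3 │ - │       
├───┼───┼───┼───┤       
│ 0 │ . │ = │ + │       
├───┼───┼───┼───┤       
│ C │ MC│ MR│ M+│       
└───┴───┴───┴───┘       
                        
                        
                        
                        
                        


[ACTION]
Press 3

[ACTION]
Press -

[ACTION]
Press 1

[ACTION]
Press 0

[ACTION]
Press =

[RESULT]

                      -7
┌───┬───┬───┬───┐       
│ 7 │ 8 │ 9 │ ÷ │       
├───┼───┼───┼───┤       
│ 4 │ 5 │ 6 │ × │       
├───┼───┼───┼───┤       
│ 1 │ 2 │ 3 │ - │       
├───┼───┼───┼───┤       
│ 0 │ . │ = │ + │       
├───┼───┼───┼───┤       
│ C │ MC│ MR│ M+│       
└───┴───┴───┴───┘       
                        
                        
                        
                        
                        


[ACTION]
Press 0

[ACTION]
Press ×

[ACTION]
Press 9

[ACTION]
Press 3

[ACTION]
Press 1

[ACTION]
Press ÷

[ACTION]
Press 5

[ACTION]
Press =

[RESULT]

                       0
┌───┬───┬───┬───┐       
│ 7 │ 8 │ 9 │ ÷ │       
├───┼───┼───┼───┤       
│ 4 │ 5 │ 6 │ × │       
├───┼───┼───┼───┤       
│ 1 │ 2 │ 3 │ - │       
├───┼───┼───┼───┤       
│ 0 │ . │ = │ + │       
├───┼───┼───┼───┤       
│ C │ MC│ MR│ M+│       
└───┴───┴───┴───┘       
                        
                        
                        
                        
                        


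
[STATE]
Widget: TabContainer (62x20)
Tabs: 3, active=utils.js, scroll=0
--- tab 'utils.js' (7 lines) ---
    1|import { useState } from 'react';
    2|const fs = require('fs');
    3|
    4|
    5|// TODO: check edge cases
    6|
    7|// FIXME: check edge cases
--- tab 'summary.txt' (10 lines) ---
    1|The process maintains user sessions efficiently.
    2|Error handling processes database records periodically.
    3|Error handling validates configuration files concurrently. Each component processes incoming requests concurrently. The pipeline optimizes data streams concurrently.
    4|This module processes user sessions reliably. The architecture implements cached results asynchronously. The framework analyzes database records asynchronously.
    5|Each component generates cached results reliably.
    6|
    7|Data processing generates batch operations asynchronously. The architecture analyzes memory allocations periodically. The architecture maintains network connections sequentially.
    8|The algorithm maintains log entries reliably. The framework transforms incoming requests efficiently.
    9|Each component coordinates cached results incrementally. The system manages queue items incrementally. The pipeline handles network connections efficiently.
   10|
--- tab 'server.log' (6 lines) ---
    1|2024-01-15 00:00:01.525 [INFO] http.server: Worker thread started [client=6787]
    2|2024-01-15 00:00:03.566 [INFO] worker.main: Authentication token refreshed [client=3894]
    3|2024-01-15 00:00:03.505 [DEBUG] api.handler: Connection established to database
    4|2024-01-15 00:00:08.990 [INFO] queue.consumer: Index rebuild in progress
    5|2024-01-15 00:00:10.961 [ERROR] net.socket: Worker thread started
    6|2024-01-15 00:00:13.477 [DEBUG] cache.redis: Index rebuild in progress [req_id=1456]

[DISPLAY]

[utils.js]│ summary.txt │ server.log                          
──────────────────────────────────────────────────────────────
import { useState } from 'react';                             
const fs = require('fs');                                     
                                                              
                                                              
// TODO: check edge cases                                     
                                                              
// FIXME: check edge cases                                    
                                                              
                                                              
                                                              
                                                              
                                                              
                                                              
                                                              
                                                              
                                                              
                                                              
                                                              


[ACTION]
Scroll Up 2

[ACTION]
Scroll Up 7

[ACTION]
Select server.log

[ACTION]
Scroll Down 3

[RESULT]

 utils.js │ summary.txt │[server.log]                         
──────────────────────────────────────────────────────────────
2024-01-15 00:00:08.990 [INFO] queue.consumer: Index rebuild i
2024-01-15 00:00:10.961 [ERROR] net.socket: Worker thread star
2024-01-15 00:00:13.477 [DEBUG] cache.redis: Index rebuild in 
                                                              
                                                              
                                                              
                                                              
                                                              
                                                              
                                                              
                                                              
                                                              
                                                              
                                                              
                                                              
                                                              
                                                              
                                                              
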